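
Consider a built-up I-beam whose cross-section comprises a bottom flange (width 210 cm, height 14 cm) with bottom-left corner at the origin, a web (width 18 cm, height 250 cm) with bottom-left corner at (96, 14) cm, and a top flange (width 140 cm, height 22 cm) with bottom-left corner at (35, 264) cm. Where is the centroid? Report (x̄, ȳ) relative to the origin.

Part | A | x̄ᵢ | ȳᵢ | A·x̄ᵢ | A·ȳᵢ
bottom flange | 2940.00 | 105.00 | 7.00 | 308700.00 | 20580.00
web | 4500.00 | 105.00 | 139.00 | 472500.00 | 625500.00
top flange | 3080.00 | 105.00 | 275.00 | 323400.00 | 847000.00
Σ | 10520.00 |  |  | 1104600.00 | 1493080.00
x̄ = 1104600.00 / 10520.00 = 105.00 cm
ȳ = 1493080.00 / 10520.00 = 141.93 cm

x̄ = 105.00 cm, ȳ = 141.93 cm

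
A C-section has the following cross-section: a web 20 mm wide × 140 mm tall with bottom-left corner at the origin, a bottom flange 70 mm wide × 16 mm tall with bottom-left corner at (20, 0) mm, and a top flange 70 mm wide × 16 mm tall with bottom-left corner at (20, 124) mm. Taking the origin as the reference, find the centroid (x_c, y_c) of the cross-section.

x_c = 30.00 mm, y_c = 70.00 mm

Part | A | x̄ᵢ | ȳᵢ | A·x̄ᵢ | A·ȳᵢ
web | 2800.00 | 10.00 | 70.00 | 28000.00 | 196000.00
bottom flange | 1120.00 | 55.00 | 8.00 | 61600.00 | 8960.00
top flange | 1120.00 | 55.00 | 132.00 | 61600.00 | 147840.00
Σ | 5040.00 |  |  | 151200.00 | 352800.00
x_c = 151200.00 / 5040.00 = 30.00 mm
y_c = 352800.00 / 5040.00 = 70.00 mm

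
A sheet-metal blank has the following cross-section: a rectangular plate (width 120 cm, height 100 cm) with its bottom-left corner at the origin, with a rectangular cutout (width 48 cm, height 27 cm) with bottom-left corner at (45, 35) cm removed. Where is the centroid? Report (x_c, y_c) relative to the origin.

x_c = 58.91 cm, y_c = 50.18 cm

plate: A = 120 × 100 = 12000.00, centroid at (60.00, 50.00).
hole: A = −(48 × 27) = -1296.00, centroid at (69.00, 48.50).
ΣA = 10704.00 cm²
ΣAx_c = (12000.00)(60.00) + (-1296.00)(69.00) = 630576.00 cm³
ΣAy_c = (12000.00)(50.00) + (-1296.00)(48.50) = 537144.00 cm³
x_c = 630576.00 / 10704.00 = 58.91 cm
y_c = 537144.00 / 10704.00 = 50.18 cm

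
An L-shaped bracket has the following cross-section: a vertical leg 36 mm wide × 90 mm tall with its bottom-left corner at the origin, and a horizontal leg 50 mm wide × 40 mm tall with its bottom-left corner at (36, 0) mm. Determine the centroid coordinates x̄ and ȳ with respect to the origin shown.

x̄ = 34.41 mm, ȳ = 35.46 mm

vertical leg: A = 36 × 90 = 3240.00, centroid at (18.00, 45.00).
horizontal leg: A = 50 × 40 = 2000.00, centroid at (61.00, 20.00).
ΣA = 5240.00 mm²
ΣAx̄ = (3240.00)(18.00) + (2000.00)(61.00) = 180320.00 mm³
ΣAȳ = (3240.00)(45.00) + (2000.00)(20.00) = 185800.00 mm³
x̄ = 180320.00 / 5240.00 = 34.41 mm
ȳ = 185800.00 / 5240.00 = 35.46 mm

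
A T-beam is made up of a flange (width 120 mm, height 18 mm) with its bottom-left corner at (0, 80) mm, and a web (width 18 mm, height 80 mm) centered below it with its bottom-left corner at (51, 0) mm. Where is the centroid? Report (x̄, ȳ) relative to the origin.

x̄ = 60.00 mm, ȳ = 69.40 mm

web: A = 18 × 80 = 1440.00, centroid at (60.00, 40.00).
flange: A = 120 × 18 = 2160.00, centroid at (60.00, 89.00).
ΣA = 3600.00 mm², ΣAx̄ = 216000.00 mm³, ΣAȳ = 249840.00 mm³.
x̄ = 216000.00/3600.00 = 60.00 mm; ȳ = 249840.00/3600.00 = 69.40 mm.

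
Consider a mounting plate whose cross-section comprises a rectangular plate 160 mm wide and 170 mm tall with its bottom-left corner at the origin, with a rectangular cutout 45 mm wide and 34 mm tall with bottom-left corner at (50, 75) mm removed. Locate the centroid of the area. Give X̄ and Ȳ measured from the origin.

plate: A = 160 × 170 = 27200.00, centroid at (80.00, 85.00).
hole: A = −(45 × 34) = -1530.00, centroid at (72.50, 92.00).
ΣA = 25670.00 mm²
ΣAX̄ = (27200.00)(80.00) + (-1530.00)(72.50) = 2065075.00 mm³
ΣAȲ = (27200.00)(85.00) + (-1530.00)(92.00) = 2171240.00 mm³
X̄ = 2065075.00 / 25670.00 = 80.45 mm
Ȳ = 2171240.00 / 25670.00 = 84.58 mm

X̄ = 80.45 mm, Ȳ = 84.58 mm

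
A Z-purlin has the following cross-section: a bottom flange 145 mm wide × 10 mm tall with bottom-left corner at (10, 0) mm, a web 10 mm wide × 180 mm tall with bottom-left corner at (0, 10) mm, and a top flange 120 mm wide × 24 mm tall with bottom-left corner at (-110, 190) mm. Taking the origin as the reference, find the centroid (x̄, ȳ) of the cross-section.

bottom flange: A = 145 × 10 = 1450.00, centroid at (82.50, 5.00).
web: A = 10 × 180 = 1800.00, centroid at (5.00, 100.00).
top flange: A = 120 × 24 = 2880.00, centroid at (-50.00, 202.00).
ΣA = 6130.00 mm²
ΣAx̄ = (1450.00)(82.50) + (1800.00)(5.00) + (2880.00)(-50.00) = -15375.00 mm³
ΣAȳ = (1450.00)(5.00) + (1800.00)(100.00) + (2880.00)(202.00) = 769010.00 mm³
x̄ = -15375.00 / 6130.00 = -2.51 mm
ȳ = 769010.00 / 6130.00 = 125.45 mm

x̄ = -2.51 mm, ȳ = 125.45 mm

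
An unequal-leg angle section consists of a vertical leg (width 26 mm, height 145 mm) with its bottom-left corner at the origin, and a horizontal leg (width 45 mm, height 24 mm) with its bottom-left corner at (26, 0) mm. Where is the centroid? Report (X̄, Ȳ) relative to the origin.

vertical leg: A = 26 × 145 = 3770.00, centroid at (13.00, 72.50).
horizontal leg: A = 45 × 24 = 1080.00, centroid at (48.50, 12.00).
ΣA = 4850.00 mm², ΣAX̄ = 101390.00 mm³, ΣAȲ = 286285.00 mm³.
X̄ = 101390.00/4850.00 = 20.91 mm; Ȳ = 286285.00/4850.00 = 59.03 mm.

X̄ = 20.91 mm, Ȳ = 59.03 mm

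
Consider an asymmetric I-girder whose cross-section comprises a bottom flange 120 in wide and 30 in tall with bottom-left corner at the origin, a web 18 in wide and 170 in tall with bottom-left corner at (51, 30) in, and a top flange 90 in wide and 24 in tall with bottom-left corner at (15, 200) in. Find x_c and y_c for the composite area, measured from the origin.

Part | A | x̄ᵢ | ȳᵢ | A·x̄ᵢ | A·ȳᵢ
bottom flange | 3600.00 | 60.00 | 15.00 | 216000.00 | 54000.00
web | 3060.00 | 60.00 | 115.00 | 183600.00 | 351900.00
top flange | 2160.00 | 60.00 | 212.00 | 129600.00 | 457920.00
Σ | 8820.00 |  |  | 529200.00 | 863820.00
x_c = 529200.00 / 8820.00 = 60.00 in
y_c = 863820.00 / 8820.00 = 97.94 in

x_c = 60.00 in, y_c = 97.94 in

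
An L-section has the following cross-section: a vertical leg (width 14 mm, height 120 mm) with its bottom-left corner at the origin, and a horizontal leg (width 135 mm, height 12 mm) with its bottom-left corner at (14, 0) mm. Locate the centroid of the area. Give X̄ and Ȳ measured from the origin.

X̄ = 43.57 mm, Ȳ = 33.49 mm

vertical leg: A = 14 × 120 = 1680.00, centroid at (7.00, 60.00).
horizontal leg: A = 135 × 12 = 1620.00, centroid at (81.50, 6.00).
ΣA = 3300.00 mm², ΣAX̄ = 143790.00 mm³, ΣAȲ = 110520.00 mm³.
X̄ = 143790.00/3300.00 = 43.57 mm; Ȳ = 110520.00/3300.00 = 33.49 mm.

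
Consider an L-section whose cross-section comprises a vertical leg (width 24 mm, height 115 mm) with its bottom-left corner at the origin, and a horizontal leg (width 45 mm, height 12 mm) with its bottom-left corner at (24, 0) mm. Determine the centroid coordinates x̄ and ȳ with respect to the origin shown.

x̄ = 17.65 mm, ȳ = 49.07 mm

vertical leg: A = 24 × 115 = 2760.00, centroid at (12.00, 57.50).
horizontal leg: A = 45 × 12 = 540.00, centroid at (46.50, 6.00).
ΣA = 3300.00 mm², ΣAx̄ = 58230.00 mm³, ΣAȳ = 161940.00 mm³.
x̄ = 58230.00/3300.00 = 17.65 mm; ȳ = 161940.00/3300.00 = 49.07 mm.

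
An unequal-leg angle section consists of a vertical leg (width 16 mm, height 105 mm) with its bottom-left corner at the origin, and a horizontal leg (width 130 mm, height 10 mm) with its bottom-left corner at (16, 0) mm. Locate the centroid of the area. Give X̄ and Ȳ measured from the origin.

Part | A | x̄ᵢ | ȳᵢ | A·x̄ᵢ | A·ȳᵢ
vertical leg | 1680.00 | 8.00 | 52.50 | 13440.00 | 88200.00
horizontal leg | 1300.00 | 81.00 | 5.00 | 105300.00 | 6500.00
Σ | 2980.00 |  |  | 118740.00 | 94700.00
X̄ = 118740.00 / 2980.00 = 39.85 mm
Ȳ = 94700.00 / 2980.00 = 31.78 mm

X̄ = 39.85 mm, Ȳ = 31.78 mm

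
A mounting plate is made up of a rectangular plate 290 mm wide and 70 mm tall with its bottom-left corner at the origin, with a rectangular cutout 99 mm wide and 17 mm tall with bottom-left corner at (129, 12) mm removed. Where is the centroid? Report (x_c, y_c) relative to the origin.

x_c = 141.97 mm, y_c = 36.31 mm

plate: A = 290 × 70 = 20300.00, centroid at (145.00, 35.00).
hole: A = −(99 × 17) = -1683.00, centroid at (178.50, 20.50).
ΣA = 18617.00 mm²
ΣAx_c = (20300.00)(145.00) + (-1683.00)(178.50) = 2643084.50 mm³
ΣAy_c = (20300.00)(35.00) + (-1683.00)(20.50) = 675998.50 mm³
x_c = 2643084.50 / 18617.00 = 141.97 mm
y_c = 675998.50 / 18617.00 = 36.31 mm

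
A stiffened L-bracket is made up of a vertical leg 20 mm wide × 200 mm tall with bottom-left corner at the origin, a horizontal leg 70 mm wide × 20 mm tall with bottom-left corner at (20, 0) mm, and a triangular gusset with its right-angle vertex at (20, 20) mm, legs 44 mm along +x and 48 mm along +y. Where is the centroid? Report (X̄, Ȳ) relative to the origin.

X̄ = 23.79 mm, Ȳ = 70.01 mm

vertical leg: A = 20 × 200 = 4000.00, centroid at (10.00, 100.00).
horizontal leg: A = 70 × 20 = 1400.00, centroid at (55.00, 10.00).
gusset: A = ½·44·48 = 1056.00, centroid at (34.67, 36.00).
ΣA = 6456.00 mm², ΣAX̄ = 153608.00 mm³, ΣAȲ = 452016.00 mm³.
X̄ = 153608.00/6456.00 = 23.79 mm; Ȳ = 452016.00/6456.00 = 70.01 mm.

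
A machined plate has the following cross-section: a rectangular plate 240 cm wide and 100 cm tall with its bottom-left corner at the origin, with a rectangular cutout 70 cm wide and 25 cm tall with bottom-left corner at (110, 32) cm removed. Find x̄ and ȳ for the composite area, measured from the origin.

plate: A = 240 × 100 = 24000.00, centroid at (120.00, 50.00).
hole: A = −(70 × 25) = -1750.00, centroid at (145.00, 44.50).
ΣA = 22250.00 cm²
ΣAx̄ = (24000.00)(120.00) + (-1750.00)(145.00) = 2626250.00 cm³
ΣAȳ = (24000.00)(50.00) + (-1750.00)(44.50) = 1122125.00 cm³
x̄ = 2626250.00 / 22250.00 = 118.03 cm
ȳ = 1122125.00 / 22250.00 = 50.43 cm

x̄ = 118.03 cm, ȳ = 50.43 cm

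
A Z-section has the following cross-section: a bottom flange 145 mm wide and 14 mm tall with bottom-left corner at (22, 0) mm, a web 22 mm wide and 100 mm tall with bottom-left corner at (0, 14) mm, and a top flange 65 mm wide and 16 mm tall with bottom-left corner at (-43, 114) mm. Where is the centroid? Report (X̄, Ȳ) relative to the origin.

X̄ = 38.92 mm, Ȳ = 53.49 mm

bottom flange: A = 145 × 14 = 2030.00, centroid at (94.50, 7.00).
web: A = 22 × 100 = 2200.00, centroid at (11.00, 64.00).
top flange: A = 65 × 16 = 1040.00, centroid at (-10.50, 122.00).
ΣA = 5270.00 mm²
ΣAX̄ = (2030.00)(94.50) + (2200.00)(11.00) + (1040.00)(-10.50) = 205115.00 mm³
ΣAȲ = (2030.00)(7.00) + (2200.00)(64.00) + (1040.00)(122.00) = 281890.00 mm³
X̄ = 205115.00 / 5270.00 = 38.92 mm
Ȳ = 281890.00 / 5270.00 = 53.49 mm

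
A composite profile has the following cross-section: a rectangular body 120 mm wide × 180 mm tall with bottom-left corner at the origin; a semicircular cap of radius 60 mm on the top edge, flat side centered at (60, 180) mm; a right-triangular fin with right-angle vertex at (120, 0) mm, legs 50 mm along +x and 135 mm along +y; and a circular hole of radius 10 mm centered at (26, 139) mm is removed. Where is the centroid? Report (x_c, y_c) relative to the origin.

rectangular body: A = 120 × 180 = 21600.00, centroid at (60.00, 90.00).
semicircular top: A = ½π·60² = 5654.87, centroid at (60.00, 205.46).
triangular fin: A = ½·50·135 = 3375.00, centroid at (136.67, 45.00).
hole: A = −π·10² = -314.16, centroid at (26.00, 139.00).
ΣA = 30315.71 mm², ΣAx_c = 2088373.87 mm³, ΣAy_c = 3214082.88 mm³.
x_c = 2088373.87/30315.71 = 68.89 mm; y_c = 3214082.88/30315.71 = 106.02 mm.

x_c = 68.89 mm, y_c = 106.02 mm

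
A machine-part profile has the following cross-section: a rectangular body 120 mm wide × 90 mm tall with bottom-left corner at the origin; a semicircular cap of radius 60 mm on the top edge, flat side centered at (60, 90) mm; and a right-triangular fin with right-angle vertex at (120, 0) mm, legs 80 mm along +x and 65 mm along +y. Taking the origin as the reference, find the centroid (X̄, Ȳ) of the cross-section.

X̄ = 71.83 mm, Ȳ = 62.73 mm

Part | A | x̄ᵢ | ȳᵢ | A·x̄ᵢ | A·ȳᵢ
rectangular body | 10800.00 | 60.00 | 45.00 | 648000.00 | 486000.00
semicircular top | 5654.87 | 60.00 | 115.46 | 339292.01 | 652938.01
triangular fin | 2600.00 | 146.67 | 21.67 | 381333.33 | 56333.33
Σ | 19054.87 |  |  | 1368625.34 | 1195271.34
X̄ = 1368625.34 / 19054.87 = 71.83 mm
Ȳ = 1195271.34 / 19054.87 = 62.73 mm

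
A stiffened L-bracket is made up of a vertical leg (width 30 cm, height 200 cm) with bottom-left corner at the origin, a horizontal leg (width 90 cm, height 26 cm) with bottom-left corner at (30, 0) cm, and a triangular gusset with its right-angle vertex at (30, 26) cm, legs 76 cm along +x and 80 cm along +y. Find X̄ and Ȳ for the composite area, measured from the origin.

X̄ = 38.11 cm, Ȳ = 69.47 cm

vertical leg: A = 30 × 200 = 6000.00, centroid at (15.00, 100.00).
horizontal leg: A = 90 × 26 = 2340.00, centroid at (75.00, 13.00).
gusset: A = ½·76·80 = 3040.00, centroid at (55.33, 52.67).
ΣA = 11380.00 cm²
ΣAX̄ = (6000.00)(15.00) + (2340.00)(75.00) + (3040.00)(55.33) = 433713.33 cm³
ΣAȲ = (6000.00)(100.00) + (2340.00)(13.00) + (3040.00)(52.67) = 790526.67 cm³
X̄ = 433713.33 / 11380.00 = 38.11 cm
Ȳ = 790526.67 / 11380.00 = 69.47 cm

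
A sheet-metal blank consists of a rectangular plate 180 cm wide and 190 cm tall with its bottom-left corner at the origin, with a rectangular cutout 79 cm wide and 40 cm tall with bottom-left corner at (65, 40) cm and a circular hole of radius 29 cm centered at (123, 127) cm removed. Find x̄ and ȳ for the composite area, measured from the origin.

plate: A = 180 × 190 = 34200.00, centroid at (90.00, 95.00).
hole 1: A = −(79 × 40) = -3160.00, centroid at (104.50, 60.00).
hole 2: A = −π·29² = -2642.08, centroid at (123.00, 127.00).
ΣA = 28397.92 cm²
ΣAx̄ = (34200.00)(90.00) + (-3160.00)(104.50) + (-2642.08)(123.00) = 2422804.23 cm³
ΣAȳ = (34200.00)(95.00) + (-3160.00)(60.00) + (-2642.08)(127.00) = 2723855.91 cm³
x̄ = 2422804.23 / 28397.92 = 85.32 cm
ȳ = 2723855.91 / 28397.92 = 95.92 cm

x̄ = 85.32 cm, ȳ = 95.92 cm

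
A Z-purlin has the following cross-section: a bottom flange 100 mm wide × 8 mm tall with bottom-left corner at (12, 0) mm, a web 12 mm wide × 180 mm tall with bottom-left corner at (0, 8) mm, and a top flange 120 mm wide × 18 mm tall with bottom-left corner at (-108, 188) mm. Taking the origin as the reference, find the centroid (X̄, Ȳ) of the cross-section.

X̄ = -8.03 mm, Ȳ = 125.08 mm

Part | A | x̄ᵢ | ȳᵢ | A·x̄ᵢ | A·ȳᵢ
bottom flange | 800.00 | 62.00 | 4.00 | 49600.00 | 3200.00
web | 2160.00 | 6.00 | 98.00 | 12960.00 | 211680.00
top flange | 2160.00 | -48.00 | 197.00 | -103680.00 | 425520.00
Σ | 5120.00 |  |  | -41120.00 | 640400.00
X̄ = -41120.00 / 5120.00 = -8.03 mm
Ȳ = 640400.00 / 5120.00 = 125.08 mm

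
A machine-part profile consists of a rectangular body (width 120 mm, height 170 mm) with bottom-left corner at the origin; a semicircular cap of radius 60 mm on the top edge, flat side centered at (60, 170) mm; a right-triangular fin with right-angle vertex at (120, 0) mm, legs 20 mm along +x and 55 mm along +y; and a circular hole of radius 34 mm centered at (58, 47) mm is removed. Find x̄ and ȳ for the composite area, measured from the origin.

x̄ = 61.91 mm, ȳ = 116.60 mm

rectangular body: A = 120 × 170 = 20400.00, centroid at (60.00, 85.00).
semicircular top: A = ½π·60² = 5654.87, centroid at (60.00, 195.46).
triangular fin: A = ½·20·55 = 550.00, centroid at (126.67, 18.33).
hole: A = −π·34² = -3631.68, centroid at (58.00, 47.00).
ΣA = 22973.19 mm²
ΣAx̄ = (20400.00)(60.00) + (5654.87)(60.00) + (550.00)(126.67) + (-3631.68)(58.00) = 1422321.17 mm³
ΣAȳ = (20400.00)(85.00) + (5654.87)(195.46) + (550.00)(18.33) + (-3631.68)(47.00) = 2678721.67 mm³
x̄ = 1422321.17 / 22973.19 = 61.91 mm
ȳ = 2678721.67 / 22973.19 = 116.60 mm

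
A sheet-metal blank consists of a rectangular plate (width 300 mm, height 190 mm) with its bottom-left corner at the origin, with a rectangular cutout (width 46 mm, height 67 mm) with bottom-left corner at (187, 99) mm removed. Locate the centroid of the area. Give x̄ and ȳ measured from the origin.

x̄ = 146.57 mm, ȳ = 92.86 mm

plate: A = 300 × 190 = 57000.00, centroid at (150.00, 95.00).
hole: A = −(46 × 67) = -3082.00, centroid at (210.00, 132.50).
ΣA = 53918.00 mm², ΣAx̄ = 7902780.00 mm³, ΣAȳ = 5006635.00 mm³.
x̄ = 7902780.00/53918.00 = 146.57 mm; ȳ = 5006635.00/53918.00 = 92.86 mm.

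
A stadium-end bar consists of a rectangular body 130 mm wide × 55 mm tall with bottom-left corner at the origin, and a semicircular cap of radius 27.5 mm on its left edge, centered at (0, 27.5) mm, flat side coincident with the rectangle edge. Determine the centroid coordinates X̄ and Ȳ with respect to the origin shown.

X̄ = 54.08 mm, Ȳ = 27.50 mm

rectangular body: A = 130 × 55 = 7150.00, centroid at (65.00, 27.50).
semicircular end: A = ½π·27.5² = 1187.91, centroid at (-11.67, 27.50).
ΣA = 8337.91 mm²
ΣAX̄ = (7150.00)(65.00) + (1187.91)(-11.67) = 450885.42 mm³
ΣAȲ = (7150.00)(27.50) + (1187.91)(27.50) = 229292.65 mm³
X̄ = 450885.42 / 8337.91 = 54.08 mm
Ȳ = 229292.65 / 8337.91 = 27.50 mm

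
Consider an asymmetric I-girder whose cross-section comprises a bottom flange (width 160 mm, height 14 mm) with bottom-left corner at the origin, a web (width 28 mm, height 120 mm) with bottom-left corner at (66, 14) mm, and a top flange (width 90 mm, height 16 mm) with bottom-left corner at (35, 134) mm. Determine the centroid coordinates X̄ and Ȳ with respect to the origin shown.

bottom flange: A = 160 × 14 = 2240.00, centroid at (80.00, 7.00).
web: A = 28 × 120 = 3360.00, centroid at (80.00, 74.00).
top flange: A = 90 × 16 = 1440.00, centroid at (80.00, 142.00).
ΣA = 7040.00 mm², ΣAX̄ = 563200.00 mm³, ΣAȲ = 468800.00 mm³.
X̄ = 563200.00/7040.00 = 80.00 mm; Ȳ = 468800.00/7040.00 = 66.59 mm.

X̄ = 80.00 mm, Ȳ = 66.59 mm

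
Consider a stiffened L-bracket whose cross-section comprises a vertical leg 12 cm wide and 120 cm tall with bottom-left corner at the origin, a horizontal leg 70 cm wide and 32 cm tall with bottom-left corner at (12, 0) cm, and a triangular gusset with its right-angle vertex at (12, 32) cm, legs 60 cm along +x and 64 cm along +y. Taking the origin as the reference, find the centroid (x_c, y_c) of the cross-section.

vertical leg: A = 12 × 120 = 1440.00, centroid at (6.00, 60.00).
horizontal leg: A = 70 × 32 = 2240.00, centroid at (47.00, 16.00).
gusset: A = ½·60·64 = 1920.00, centroid at (32.00, 53.33).
ΣA = 5600.00 cm², ΣAx_c = 175360.00 cm³, ΣAy_c = 224640.00 cm³.
x_c = 175360.00/5600.00 = 31.31 cm; y_c = 224640.00/5600.00 = 40.11 cm.

x_c = 31.31 cm, y_c = 40.11 cm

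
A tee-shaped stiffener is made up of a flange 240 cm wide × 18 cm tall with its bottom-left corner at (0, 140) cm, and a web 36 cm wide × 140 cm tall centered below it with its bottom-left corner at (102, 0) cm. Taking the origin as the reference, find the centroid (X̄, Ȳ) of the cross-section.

X̄ = 120.00 cm, Ȳ = 106.46 cm

web: A = 36 × 140 = 5040.00, centroid at (120.00, 70.00).
flange: A = 240 × 18 = 4320.00, centroid at (120.00, 149.00).
ΣA = 9360.00 cm²
ΣAX̄ = (5040.00)(120.00) + (4320.00)(120.00) = 1123200.00 cm³
ΣAȲ = (5040.00)(70.00) + (4320.00)(149.00) = 996480.00 cm³
X̄ = 1123200.00 / 9360.00 = 120.00 cm
Ȳ = 996480.00 / 9360.00 = 106.46 cm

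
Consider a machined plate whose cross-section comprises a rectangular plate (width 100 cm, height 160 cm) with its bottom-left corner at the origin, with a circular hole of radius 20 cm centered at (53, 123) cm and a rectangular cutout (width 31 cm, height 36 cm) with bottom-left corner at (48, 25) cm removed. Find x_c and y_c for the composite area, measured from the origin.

Part | A | x̄ᵢ | ȳᵢ | A·x̄ᵢ | A·ȳᵢ
plate | 16000.00 | 50.00 | 80.00 | 800000.00 | 1280000.00
hole 1 | -1256.64 | 53.00 | 123.00 | -66601.76 | -154566.36
hole 2 | -1116.00 | 63.50 | 43.00 | -70866.00 | -47988.00
Σ | 13627.36 |  |  | 662532.24 | 1077445.64
x_c = 662532.24 / 13627.36 = 48.62 cm
y_c = 1077445.64 / 13627.36 = 79.06 cm

x_c = 48.62 cm, y_c = 79.06 cm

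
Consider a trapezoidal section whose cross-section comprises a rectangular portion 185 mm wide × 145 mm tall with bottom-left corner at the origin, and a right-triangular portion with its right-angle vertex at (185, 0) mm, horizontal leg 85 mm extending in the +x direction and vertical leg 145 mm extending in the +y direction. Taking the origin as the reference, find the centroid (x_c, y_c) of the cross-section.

rectangular portion: A = 185 × 145 = 26825.00, centroid at (92.50, 72.50).
triangular portion: A = ½·85·145 = 6162.50, centroid at (213.33, 48.33).
ΣA = 32987.50 mm²
ΣAx_c = (26825.00)(92.50) + (6162.50)(213.33) = 3795979.17 mm³
ΣAy_c = (26825.00)(72.50) + (6162.50)(48.33) = 2242666.67 mm³
x_c = 3795979.17 / 32987.50 = 115.07 mm
y_c = 2242666.67 / 32987.50 = 67.99 mm

x_c = 115.07 mm, y_c = 67.99 mm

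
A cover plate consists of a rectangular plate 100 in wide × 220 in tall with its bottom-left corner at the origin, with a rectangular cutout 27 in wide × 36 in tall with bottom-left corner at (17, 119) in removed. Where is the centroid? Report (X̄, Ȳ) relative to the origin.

X̄ = 50.90 in, Ȳ = 108.75 in

plate: A = 100 × 220 = 22000.00, centroid at (50.00, 110.00).
hole: A = −(27 × 36) = -972.00, centroid at (30.50, 137.00).
ΣA = 21028.00 in²
ΣAX̄ = (22000.00)(50.00) + (-972.00)(30.50) = 1070354.00 in³
ΣAȲ = (22000.00)(110.00) + (-972.00)(137.00) = 2286836.00 in³
X̄ = 1070354.00 / 21028.00 = 50.90 in
Ȳ = 2286836.00 / 21028.00 = 108.75 in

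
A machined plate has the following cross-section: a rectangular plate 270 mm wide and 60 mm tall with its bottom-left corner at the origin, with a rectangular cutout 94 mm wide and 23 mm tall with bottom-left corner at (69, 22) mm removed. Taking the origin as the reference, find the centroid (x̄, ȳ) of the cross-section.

plate: A = 270 × 60 = 16200.00, centroid at (135.00, 30.00).
hole: A = −(94 × 23) = -2162.00, centroid at (116.00, 33.50).
ΣA = 14038.00 mm²
ΣAx̄ = (16200.00)(135.00) + (-2162.00)(116.00) = 1936208.00 mm³
ΣAȳ = (16200.00)(30.00) + (-2162.00)(33.50) = 413573.00 mm³
x̄ = 1936208.00 / 14038.00 = 137.93 mm
ȳ = 413573.00 / 14038.00 = 29.46 mm

x̄ = 137.93 mm, ȳ = 29.46 mm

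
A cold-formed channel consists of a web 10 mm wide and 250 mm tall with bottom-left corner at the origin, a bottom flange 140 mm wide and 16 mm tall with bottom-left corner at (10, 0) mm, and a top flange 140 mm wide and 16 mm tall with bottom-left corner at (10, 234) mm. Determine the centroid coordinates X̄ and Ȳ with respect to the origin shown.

web: A = 10 × 250 = 2500.00, centroid at (5.00, 125.00).
bottom flange: A = 140 × 16 = 2240.00, centroid at (80.00, 8.00).
top flange: A = 140 × 16 = 2240.00, centroid at (80.00, 242.00).
ΣA = 6980.00 mm², ΣAX̄ = 370900.00 mm³, ΣAȲ = 872500.00 mm³.
X̄ = 370900.00/6980.00 = 53.14 mm; Ȳ = 872500.00/6980.00 = 125.00 mm.

X̄ = 53.14 mm, Ȳ = 125.00 mm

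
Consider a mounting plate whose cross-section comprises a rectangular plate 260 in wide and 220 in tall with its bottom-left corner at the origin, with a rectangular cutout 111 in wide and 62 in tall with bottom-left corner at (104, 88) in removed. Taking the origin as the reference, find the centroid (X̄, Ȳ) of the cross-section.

X̄ = 125.97 in, Ȳ = 108.77 in

plate: A = 260 × 220 = 57200.00, centroid at (130.00, 110.00).
hole: A = −(111 × 62) = -6882.00, centroid at (159.50, 119.00).
ΣA = 50318.00 in²
ΣAX̄ = (57200.00)(130.00) + (-6882.00)(159.50) = 6338321.00 in³
ΣAȲ = (57200.00)(110.00) + (-6882.00)(119.00) = 5473042.00 in³
X̄ = 6338321.00 / 50318.00 = 125.97 in
Ȳ = 5473042.00 / 50318.00 = 108.77 in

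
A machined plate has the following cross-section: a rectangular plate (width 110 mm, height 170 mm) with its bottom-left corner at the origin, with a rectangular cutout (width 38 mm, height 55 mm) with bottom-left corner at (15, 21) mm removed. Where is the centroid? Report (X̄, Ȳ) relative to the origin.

plate: A = 110 × 170 = 18700.00, centroid at (55.00, 85.00).
hole: A = −(38 × 55) = -2090.00, centroid at (34.00, 48.50).
ΣA = 16610.00 mm²
ΣAX̄ = (18700.00)(55.00) + (-2090.00)(34.00) = 957440.00 mm³
ΣAȲ = (18700.00)(85.00) + (-2090.00)(48.50) = 1488135.00 mm³
X̄ = 957440.00 / 16610.00 = 57.64 mm
Ȳ = 1488135.00 / 16610.00 = 89.59 mm

X̄ = 57.64 mm, Ȳ = 89.59 mm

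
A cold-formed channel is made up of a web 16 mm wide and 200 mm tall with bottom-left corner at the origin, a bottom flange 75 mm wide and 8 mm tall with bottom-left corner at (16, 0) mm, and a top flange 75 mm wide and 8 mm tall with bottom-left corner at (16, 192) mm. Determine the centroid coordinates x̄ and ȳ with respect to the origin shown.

Part | A | x̄ᵢ | ȳᵢ | A·x̄ᵢ | A·ȳᵢ
web | 3200.00 | 8.00 | 100.00 | 25600.00 | 320000.00
bottom flange | 600.00 | 53.50 | 4.00 | 32100.00 | 2400.00
top flange | 600.00 | 53.50 | 196.00 | 32100.00 | 117600.00
Σ | 4400.00 |  |  | 89800.00 | 440000.00
x̄ = 89800.00 / 4400.00 = 20.41 mm
ȳ = 440000.00 / 4400.00 = 100.00 mm

x̄ = 20.41 mm, ȳ = 100.00 mm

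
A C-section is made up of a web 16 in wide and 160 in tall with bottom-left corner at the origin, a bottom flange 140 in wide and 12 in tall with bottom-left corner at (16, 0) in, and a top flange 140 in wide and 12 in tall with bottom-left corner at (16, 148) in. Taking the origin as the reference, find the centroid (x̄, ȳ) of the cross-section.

Part | A | x̄ᵢ | ȳᵢ | A·x̄ᵢ | A·ȳᵢ
web | 2560.00 | 8.00 | 80.00 | 20480.00 | 204800.00
bottom flange | 1680.00 | 86.00 | 6.00 | 144480.00 | 10080.00
top flange | 1680.00 | 86.00 | 154.00 | 144480.00 | 258720.00
Σ | 5920.00 |  |  | 309440.00 | 473600.00
x̄ = 309440.00 / 5920.00 = 52.27 in
ȳ = 473600.00 / 5920.00 = 80.00 in

x̄ = 52.27 in, ȳ = 80.00 in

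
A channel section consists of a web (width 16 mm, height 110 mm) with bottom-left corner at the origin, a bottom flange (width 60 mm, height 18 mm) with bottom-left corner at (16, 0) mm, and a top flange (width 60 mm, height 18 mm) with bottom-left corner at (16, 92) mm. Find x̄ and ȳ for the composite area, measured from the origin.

x̄ = 28.94 mm, ȳ = 55.00 mm

web: A = 16 × 110 = 1760.00, centroid at (8.00, 55.00).
bottom flange: A = 60 × 18 = 1080.00, centroid at (46.00, 9.00).
top flange: A = 60 × 18 = 1080.00, centroid at (46.00, 101.00).
ΣA = 3920.00 mm²
ΣAx̄ = (1760.00)(8.00) + (1080.00)(46.00) + (1080.00)(46.00) = 113440.00 mm³
ΣAȳ = (1760.00)(55.00) + (1080.00)(9.00) + (1080.00)(101.00) = 215600.00 mm³
x̄ = 113440.00 / 3920.00 = 28.94 mm
ȳ = 215600.00 / 3920.00 = 55.00 mm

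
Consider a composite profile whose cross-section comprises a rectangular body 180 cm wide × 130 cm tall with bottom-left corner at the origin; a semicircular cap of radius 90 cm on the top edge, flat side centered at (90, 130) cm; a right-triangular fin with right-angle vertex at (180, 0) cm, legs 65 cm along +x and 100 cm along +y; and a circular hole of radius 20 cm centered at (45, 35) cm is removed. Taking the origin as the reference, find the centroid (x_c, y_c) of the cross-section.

x_c = 101.00 cm, y_c = 97.74 cm

rectangular body: A = 180 × 130 = 23400.00, centroid at (90.00, 65.00).
semicircular top: A = ½π·90² = 12723.45, centroid at (90.00, 168.20).
triangular fin: A = ½·65·100 = 3250.00, centroid at (201.67, 33.33).
hole: A = −π·20² = -1256.64, centroid at (45.00, 35.00).
ΣA = 38116.81 cm², ΣAx_c = 3849978.52 cm³, ΣAy_c = 3725399.57 cm³.
x_c = 3849978.52/38116.81 = 101.00 cm; y_c = 3725399.57/38116.81 = 97.74 cm.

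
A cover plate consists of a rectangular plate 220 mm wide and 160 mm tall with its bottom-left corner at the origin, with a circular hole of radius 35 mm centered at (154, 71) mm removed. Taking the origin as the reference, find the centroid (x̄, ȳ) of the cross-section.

x̄ = 104.60 mm, ȳ = 81.10 mm

plate: A = 220 × 160 = 35200.00, centroid at (110.00, 80.00).
hole: A = −π·35² = -3848.45, centroid at (154.00, 71.00).
ΣA = 31351.55 mm², ΣAx̄ = 3279338.55 mm³, ΣAȳ = 2542759.98 mm³.
x̄ = 3279338.55/31351.55 = 104.60 mm; ȳ = 2542759.98/31351.55 = 81.10 mm.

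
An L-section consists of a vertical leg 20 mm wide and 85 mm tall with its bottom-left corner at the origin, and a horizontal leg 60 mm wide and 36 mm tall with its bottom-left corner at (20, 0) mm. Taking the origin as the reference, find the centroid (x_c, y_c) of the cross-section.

vertical leg: A = 20 × 85 = 1700.00, centroid at (10.00, 42.50).
horizontal leg: A = 60 × 36 = 2160.00, centroid at (50.00, 18.00).
ΣA = 3860.00 mm², ΣAx_c = 125000.00 mm³, ΣAy_c = 111130.00 mm³.
x_c = 125000.00/3860.00 = 32.38 mm; y_c = 111130.00/3860.00 = 28.79 mm.

x_c = 32.38 mm, y_c = 28.79 mm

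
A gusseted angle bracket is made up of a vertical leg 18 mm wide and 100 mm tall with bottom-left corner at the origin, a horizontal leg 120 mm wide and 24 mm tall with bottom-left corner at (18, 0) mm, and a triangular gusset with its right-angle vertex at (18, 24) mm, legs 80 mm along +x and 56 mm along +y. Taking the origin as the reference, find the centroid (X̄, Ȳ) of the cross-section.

X̄ = 49.26 mm, Ȳ = 31.81 mm

vertical leg: A = 18 × 100 = 1800.00, centroid at (9.00, 50.00).
horizontal leg: A = 120 × 24 = 2880.00, centroid at (78.00, 12.00).
gusset: A = ½·80·56 = 2240.00, centroid at (44.67, 42.67).
ΣA = 6920.00 mm²
ΣAX̄ = (1800.00)(9.00) + (2880.00)(78.00) + (2240.00)(44.67) = 340893.33 mm³
ΣAȲ = (1800.00)(50.00) + (2880.00)(12.00) + (2240.00)(42.67) = 220133.33 mm³
X̄ = 340893.33 / 6920.00 = 49.26 mm
Ȳ = 220133.33 / 6920.00 = 31.81 mm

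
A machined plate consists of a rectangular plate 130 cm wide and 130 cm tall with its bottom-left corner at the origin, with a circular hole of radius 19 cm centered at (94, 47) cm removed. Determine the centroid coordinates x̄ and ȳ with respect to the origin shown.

Part | A | x̄ᵢ | ȳᵢ | A·x̄ᵢ | A·ȳᵢ
plate | 16900.00 | 65.00 | 65.00 | 1098500.00 | 1098500.00
hole | -1134.11 | 94.00 | 47.00 | -106606.81 | -53303.40
Σ | 15765.89 |  |  | 991893.19 | 1045196.60
x̄ = 991893.19 / 15765.89 = 62.91 cm
ȳ = 1045196.60 / 15765.89 = 66.29 cm

x̄ = 62.91 cm, ȳ = 66.29 cm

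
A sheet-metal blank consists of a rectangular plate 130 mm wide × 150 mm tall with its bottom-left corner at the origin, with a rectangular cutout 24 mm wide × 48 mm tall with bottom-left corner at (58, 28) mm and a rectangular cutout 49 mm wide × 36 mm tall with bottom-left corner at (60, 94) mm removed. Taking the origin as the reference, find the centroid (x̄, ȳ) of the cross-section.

plate: A = 130 × 150 = 19500.00, centroid at (65.00, 75.00).
hole 1: A = −(24 × 48) = -1152.00, centroid at (70.00, 52.00).
hole 2: A = −(49 × 36) = -1764.00, centroid at (84.50, 112.00).
ΣA = 16584.00 mm², ΣAx̄ = 1037802.00 mm³, ΣAȳ = 1205028.00 mm³.
x̄ = 1037802.00/16584.00 = 62.58 mm; ȳ = 1205028.00/16584.00 = 72.66 mm.

x̄ = 62.58 mm, ȳ = 72.66 mm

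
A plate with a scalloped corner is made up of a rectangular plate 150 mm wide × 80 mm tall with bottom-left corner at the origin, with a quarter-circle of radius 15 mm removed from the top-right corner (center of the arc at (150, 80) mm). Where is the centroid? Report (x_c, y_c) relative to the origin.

x_c = 73.97 mm, y_c = 39.50 mm

Part | A | x̄ᵢ | ȳᵢ | A·x̄ᵢ | A·ȳᵢ
plate | 12000.00 | 75.00 | 40.00 | 900000.00 | 480000.00
removed quarter-circle | -176.71 | 143.63 | 73.63 | -25382.19 | -13012.17
Σ | 11823.29 |  |  | 874617.81 | 466987.83
x_c = 874617.81 / 11823.29 = 73.97 mm
y_c = 466987.83 / 11823.29 = 39.50 mm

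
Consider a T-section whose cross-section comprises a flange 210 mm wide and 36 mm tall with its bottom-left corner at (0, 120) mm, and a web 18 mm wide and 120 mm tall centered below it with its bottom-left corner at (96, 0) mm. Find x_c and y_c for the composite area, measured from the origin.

x_c = 105.00 mm, y_c = 120.67 mm

web: A = 18 × 120 = 2160.00, centroid at (105.00, 60.00).
flange: A = 210 × 36 = 7560.00, centroid at (105.00, 138.00).
ΣA = 9720.00 mm², ΣAx_c = 1020600.00 mm³, ΣAy_c = 1172880.00 mm³.
x_c = 1020600.00/9720.00 = 105.00 mm; y_c = 1172880.00/9720.00 = 120.67 mm.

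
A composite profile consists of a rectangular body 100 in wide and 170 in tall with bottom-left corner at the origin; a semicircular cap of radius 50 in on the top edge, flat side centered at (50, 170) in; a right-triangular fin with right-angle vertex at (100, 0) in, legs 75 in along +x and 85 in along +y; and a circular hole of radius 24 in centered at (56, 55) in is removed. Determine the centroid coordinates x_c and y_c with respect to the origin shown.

x_c = 60.23 in, y_c = 98.04 in

rectangular body: A = 100 × 170 = 17000.00, centroid at (50.00, 85.00).
semicircular top: A = ½π·50² = 3926.99, centroid at (50.00, 191.22).
triangular fin: A = ½·75·85 = 3187.50, centroid at (125.00, 28.33).
hole: A = −π·24² = -1809.56, centroid at (56.00, 55.00).
ΣA = 22304.93 in², ΣAx_c = 1343451.83 in³, ΣAy_c = 2186708.62 in³.
x_c = 1343451.83/22304.93 = 60.23 in; y_c = 2186708.62/22304.93 = 98.04 in.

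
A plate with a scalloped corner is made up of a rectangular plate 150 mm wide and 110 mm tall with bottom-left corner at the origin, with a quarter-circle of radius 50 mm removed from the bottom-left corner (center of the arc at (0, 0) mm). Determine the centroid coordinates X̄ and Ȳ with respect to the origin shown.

X̄ = 82.26 mm, Ȳ = 59.56 mm

plate: A = 150 × 110 = 16500.00, centroid at (75.00, 55.00).
removed quarter-circle: A = −¼π·50² = -1963.50, centroid at (21.22, 21.22).
ΣA = 14536.50 mm², ΣAX̄ = 1195833.33 mm³, ΣAȲ = 865833.33 mm³.
X̄ = 1195833.33/14536.50 = 82.26 mm; Ȳ = 865833.33/14536.50 = 59.56 mm.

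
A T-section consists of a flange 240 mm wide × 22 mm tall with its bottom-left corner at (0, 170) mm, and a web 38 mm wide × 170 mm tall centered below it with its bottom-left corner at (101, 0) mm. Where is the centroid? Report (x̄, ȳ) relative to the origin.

web: A = 38 × 170 = 6460.00, centroid at (120.00, 85.00).
flange: A = 240 × 22 = 5280.00, centroid at (120.00, 181.00).
ΣA = 11740.00 mm², ΣAx̄ = 1408800.00 mm³, ΣAȳ = 1504780.00 mm³.
x̄ = 1408800.00/11740.00 = 120.00 mm; ȳ = 1504780.00/11740.00 = 128.18 mm.

x̄ = 120.00 mm, ȳ = 128.18 mm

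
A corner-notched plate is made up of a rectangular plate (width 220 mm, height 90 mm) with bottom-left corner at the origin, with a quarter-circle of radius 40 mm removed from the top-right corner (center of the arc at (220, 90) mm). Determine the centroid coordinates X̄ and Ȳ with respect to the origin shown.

Part | A | x̄ᵢ | ȳᵢ | A·x̄ᵢ | A·ȳᵢ
plate | 19800.00 | 110.00 | 45.00 | 2178000.00 | 891000.00
removed quarter-circle | -1256.64 | 203.02 | 73.02 | -255126.82 | -91764.00
Σ | 18543.36 |  |  | 1922873.18 | 799236.00
X̄ = 1922873.18 / 18543.36 = 103.70 mm
Ȳ = 799236.00 / 18543.36 = 43.10 mm

X̄ = 103.70 mm, Ȳ = 43.10 mm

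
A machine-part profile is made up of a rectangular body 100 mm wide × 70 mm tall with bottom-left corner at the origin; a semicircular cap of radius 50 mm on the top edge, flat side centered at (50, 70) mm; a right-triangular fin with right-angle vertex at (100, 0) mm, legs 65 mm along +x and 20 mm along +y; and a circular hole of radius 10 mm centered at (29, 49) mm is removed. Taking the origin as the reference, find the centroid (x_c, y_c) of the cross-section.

rectangular body: A = 100 × 70 = 7000.00, centroid at (50.00, 35.00).
semicircular top: A = ½π·50² = 3926.99, centroid at (50.00, 91.22).
triangular fin: A = ½·65·20 = 650.00, centroid at (121.67, 6.67).
hole: A = −π·10² = -314.16, centroid at (29.00, 49.00).
ΣA = 11262.83 mm²
ΣAx_c = (7000.00)(50.00) + (3926.99)(50.00) + (650.00)(121.67) + (-314.16)(29.00) = 616322.26 mm³
ΣAy_c = (7000.00)(35.00) + (3926.99)(91.22) + (650.00)(6.67) + (-314.16)(49.00) = 592162.22 mm³
x_c = 616322.26 / 11262.83 = 54.72 mm
y_c = 592162.22 / 11262.83 = 52.58 mm

x_c = 54.72 mm, y_c = 52.58 mm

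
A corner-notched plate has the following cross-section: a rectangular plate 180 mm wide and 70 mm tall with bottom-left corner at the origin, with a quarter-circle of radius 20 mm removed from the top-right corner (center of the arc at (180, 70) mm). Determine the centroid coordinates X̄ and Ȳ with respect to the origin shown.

X̄ = 87.92 mm, Ȳ = 34.32 mm

Part | A | x̄ᵢ | ȳᵢ | A·x̄ᵢ | A·ȳᵢ
plate | 12600.00 | 90.00 | 35.00 | 1134000.00 | 441000.00
removed quarter-circle | -314.16 | 171.51 | 61.51 | -53882.00 | -19324.48
Σ | 12285.84 |  |  | 1080118.00 | 421675.52
X̄ = 1080118.00 / 12285.84 = 87.92 mm
Ȳ = 421675.52 / 12285.84 = 34.32 mm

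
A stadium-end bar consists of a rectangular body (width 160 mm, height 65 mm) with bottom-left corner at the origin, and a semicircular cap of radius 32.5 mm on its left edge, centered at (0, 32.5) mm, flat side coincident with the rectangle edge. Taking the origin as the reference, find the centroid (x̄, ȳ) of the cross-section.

x̄ = 67.10 mm, ȳ = 32.50 mm

Part | A | x̄ᵢ | ȳᵢ | A·x̄ᵢ | A·ȳᵢ
rectangular body | 10400.00 | 80.00 | 32.50 | 832000.00 | 338000.00
semicircular end | 1659.15 | -13.79 | 32.50 | -22885.42 | 53922.49
Σ | 12059.15 |  |  | 809114.58 | 391922.49
x̄ = 809114.58 / 12059.15 = 67.10 mm
ȳ = 391922.49 / 12059.15 = 32.50 mm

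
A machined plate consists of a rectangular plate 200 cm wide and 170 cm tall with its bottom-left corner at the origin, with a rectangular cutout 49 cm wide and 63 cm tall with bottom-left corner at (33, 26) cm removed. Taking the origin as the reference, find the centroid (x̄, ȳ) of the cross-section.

plate: A = 200 × 170 = 34000.00, centroid at (100.00, 85.00).
hole: A = −(49 × 63) = -3087.00, centroid at (57.50, 57.50).
ΣA = 30913.00 cm²
ΣAx̄ = (34000.00)(100.00) + (-3087.00)(57.50) = 3222497.50 cm³
ΣAȳ = (34000.00)(85.00) + (-3087.00)(57.50) = 2712497.50 cm³
x̄ = 3222497.50 / 30913.00 = 104.24 cm
ȳ = 2712497.50 / 30913.00 = 87.75 cm

x̄ = 104.24 cm, ȳ = 87.75 cm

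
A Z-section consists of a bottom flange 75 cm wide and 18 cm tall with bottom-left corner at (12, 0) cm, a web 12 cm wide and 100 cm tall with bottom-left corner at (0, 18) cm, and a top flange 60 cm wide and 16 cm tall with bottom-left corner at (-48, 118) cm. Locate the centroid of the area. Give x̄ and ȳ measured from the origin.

Part | A | x̄ᵢ | ȳᵢ | A·x̄ᵢ | A·ȳᵢ
bottom flange | 1350.00 | 49.50 | 9.00 | 66825.00 | 12150.00
web | 1200.00 | 6.00 | 68.00 | 7200.00 | 81600.00
top flange | 960.00 | -18.00 | 126.00 | -17280.00 | 120960.00
Σ | 3510.00 |  |  | 56745.00 | 214710.00
x̄ = 56745.00 / 3510.00 = 16.17 cm
ȳ = 214710.00 / 3510.00 = 61.17 cm

x̄ = 16.17 cm, ȳ = 61.17 cm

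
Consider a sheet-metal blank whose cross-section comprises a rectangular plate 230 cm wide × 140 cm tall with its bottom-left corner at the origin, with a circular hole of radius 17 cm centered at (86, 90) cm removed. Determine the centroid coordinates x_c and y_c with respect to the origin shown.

Part | A | x̄ᵢ | ȳᵢ | A·x̄ᵢ | A·ȳᵢ
plate | 32200.00 | 115.00 | 70.00 | 3703000.00 | 2254000.00
hole | -907.92 | 86.00 | 90.00 | -78081.14 | -81712.82
Σ | 31292.08 |  |  | 3624918.86 | 2172287.18
x_c = 3624918.86 / 31292.08 = 115.84 cm
y_c = 2172287.18 / 31292.08 = 69.42 cm

x_c = 115.84 cm, y_c = 69.42 cm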